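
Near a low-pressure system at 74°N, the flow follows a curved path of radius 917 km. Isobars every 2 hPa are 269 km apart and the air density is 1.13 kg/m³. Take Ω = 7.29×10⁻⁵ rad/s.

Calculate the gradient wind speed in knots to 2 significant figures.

Coriolis parameter at 74°N:
f = 2Ω sin φ = 2 × 7.29×10⁻⁵ × sin 74° = 1.40×10⁻⁴ s⁻¹
Pressure gradient: |∂P/∂n| = 200 Pa / 269000 m = 7.43×10⁻⁴ Pa/m
Geostrophic speed: V_g = |∂P/∂n|/(fρ) = 7.43×10⁻⁴/(1.40×10⁻⁴ × 1.13) = 4.69 m/s
Around a low, centrifugal force acts outward with Coriolis, so pressure-gradient force balances both:
(1/ρ)|∂P/∂n| = fV + V²/R  →  V² + fR·V − fR·V_g = 0
With fR = 1.40×10⁻⁴ × 917×10³ m = 129 m/s:
V = [−fR + √((fR)² + 4 fR V_g)]/2 = [−129 + √(129² + 4×129×4.69)]/2 = 4.53 m/s
Subgeostrophic (V < V_g = 4.69 m/s), as expected around a low.
Converting: 4.53 m/s × 1.944 = 8.8 knots

8.8 knots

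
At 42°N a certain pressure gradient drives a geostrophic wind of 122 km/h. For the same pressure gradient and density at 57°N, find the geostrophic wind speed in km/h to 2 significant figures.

With the same pressure gradient and density, V_g ∝ 1/f ∝ 1/sin φ.
V₂ = V₁ · sin φ₁ / sin φ₂ = 122 × sin 42° / sin 57°
V₂ = 122 × 0.6691/0.8387 = 97 km/h

97 km/h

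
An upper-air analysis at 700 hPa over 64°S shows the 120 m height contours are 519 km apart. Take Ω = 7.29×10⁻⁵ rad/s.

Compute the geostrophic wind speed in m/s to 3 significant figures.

17.3 m/s

Coriolis parameter at 64°S:
f = 2Ω sin φ = 2 × 7.29×10⁻⁵ × sin 64° = 1.31×10⁻⁴ s⁻¹
Height gradient: |∂Z/∂n| = 120 m / 519000 m = 2.31×10⁻⁴
On a pressure surface, geostrophic balance gives V_g = (g/f)|∂Z/∂n|:
V_g = 9.81 × 2.31×10⁻⁴ / 1.31×10⁻⁴ = 17.3 m/s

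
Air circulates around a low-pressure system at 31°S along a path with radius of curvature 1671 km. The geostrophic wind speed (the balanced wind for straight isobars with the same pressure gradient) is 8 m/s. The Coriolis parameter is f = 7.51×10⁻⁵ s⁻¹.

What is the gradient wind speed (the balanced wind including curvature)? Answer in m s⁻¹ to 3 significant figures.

7.55 m s⁻¹

Around a low, centrifugal force acts outward with Coriolis, so pressure-gradient force balances both:
(1/ρ)|∂P/∂n| = fV + V²/R  →  V² + fR·V − fR·V_g = 0
With fR = 7.51×10⁻⁵ × 1671×10³ m = 125 m/s:
V = [−fR + √((fR)² + 4 fR V_g)]/2 = [−125 + √(125² + 4×125×8)]/2 = 7.55 m/s
Subgeostrophic (V < V_g = 8 m/s), as expected around a low.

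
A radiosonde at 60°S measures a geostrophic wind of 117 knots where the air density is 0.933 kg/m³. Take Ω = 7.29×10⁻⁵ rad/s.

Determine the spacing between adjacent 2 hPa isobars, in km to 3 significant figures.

28.2 km

Coriolis parameter at 60°S:
f = 2Ω sin φ = 2 × 7.29×10⁻⁵ × sin 60° = 1.26×10⁻⁴ s⁻¹
Wind speed in SI: 117 knots = 60.2 m/s
Geostrophic balance rearranged: |∂P/∂n| = f ρ V_g
|∂P/∂n| = 1.26×10⁻⁴ × 0.933 × 60.2 = 7.09×10⁻³ Pa/m
Isobar spacing: Δn = ΔP/|∂P/∂n| = 200 Pa / 7.09×10⁻³ Pa/m = 28206 m ≈ 28.2 km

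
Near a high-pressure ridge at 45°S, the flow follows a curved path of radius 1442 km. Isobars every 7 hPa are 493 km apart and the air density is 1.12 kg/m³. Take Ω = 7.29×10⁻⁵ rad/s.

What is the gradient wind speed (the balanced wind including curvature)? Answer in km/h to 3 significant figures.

Coriolis parameter at 45°S:
f = 2Ω sin φ = 2 × 7.29×10⁻⁵ × sin 45° = 1.03×10⁻⁴ s⁻¹
Pressure gradient: |∂P/∂n| = 700 Pa / 493000 m = 1.42×10⁻³ Pa/m
Geostrophic speed: V_g = |∂P/∂n|/(fρ) = 1.42×10⁻³/(1.03×10⁻⁴ × 1.12) = 12.3 m/s
Around a high, pressure-gradient force acts outward with centrifugal, so Coriolis balances both:
fV = (1/ρ)|∂P/∂n| + V²/R  →  V² − fR·V + fR·V_g = 0
With fR = 1.03×10⁻⁴ × 1442×10³ m = 149 m/s:
V = [fR − √((fR)² − 4 fR V_g)]/2 = [149 − √(149² − 4×149×12.3)]/2 = 13.5 m/s
Supergeostrophic (V > V_g = 12.3 m/s), as expected around a high.
Converting: 13.5 m/s × 3.6 = 48.7 km/h

48.7 km/h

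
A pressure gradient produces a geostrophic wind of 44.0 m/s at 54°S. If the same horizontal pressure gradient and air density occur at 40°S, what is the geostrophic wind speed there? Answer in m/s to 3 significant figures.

With the same pressure gradient and density, V_g ∝ 1/f ∝ 1/sin φ.
V₂ = V₁ · sin φ₁ / sin φ₂ = 44.0 × sin 54° / sin 40°
V₂ = 44.0 × 0.8090/0.6428 = 55.4 m/s

55.4 m/s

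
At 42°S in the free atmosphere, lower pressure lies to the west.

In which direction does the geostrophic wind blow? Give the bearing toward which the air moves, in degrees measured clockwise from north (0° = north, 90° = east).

180°

The pressure-gradient force points toward the west (bearing 270°).
Geostrophic balance: in the Southern Hemisphere the Coriolis force deflects motion to the left, so the geostrophic wind blows 90° to the left of the pressure-gradient force (low pressure on the right).
Rotating 270° by 90° counterclockwise gives 180° — the wind blows toward the south.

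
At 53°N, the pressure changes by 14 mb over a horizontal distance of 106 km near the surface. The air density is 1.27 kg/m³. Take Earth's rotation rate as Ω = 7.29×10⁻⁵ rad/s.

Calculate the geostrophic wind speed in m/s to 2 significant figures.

89 m/s

Coriolis parameter at 53°N:
f = 2Ω sin φ = 2 × 7.29×10⁻⁵ × sin 53° = 1.16×10⁻⁴ s⁻¹
Pressure gradient: |∂P/∂n| = 1400 Pa / 106000 m = 1.32×10⁻² Pa/m
Geostrophic balance (pressure-gradient force = Coriolis force):
V_g = (1/(fρ)) |∂P/∂n| = 1.32×10⁻² / (1.16×10⁻⁴ × 1.27) = 89.3 m/s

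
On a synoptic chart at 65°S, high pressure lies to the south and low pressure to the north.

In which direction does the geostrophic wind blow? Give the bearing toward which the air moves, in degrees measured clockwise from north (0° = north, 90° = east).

The pressure-gradient force points toward the north (bearing 000°).
Geostrophic balance: in the Southern Hemisphere the Coriolis force deflects motion to the left, so the geostrophic wind blows 90° to the left of the pressure-gradient force (low pressure on the right).
Rotating 000° by 90° counterclockwise gives 270° — the wind blows toward the west.

270°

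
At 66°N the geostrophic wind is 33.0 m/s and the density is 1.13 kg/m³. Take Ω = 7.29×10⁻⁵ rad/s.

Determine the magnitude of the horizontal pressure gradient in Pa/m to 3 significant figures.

Coriolis parameter at 66°N:
f = 2Ω sin φ = 2 × 7.29×10⁻⁵ × sin 66° = 1.33×10⁻⁴ s⁻¹
Geostrophic balance rearranged: |∂P/∂n| = f ρ V_g
|∂P/∂n| = 1.33×10⁻⁴ × 1.13 × 33.0 = 4.97×10⁻³ Pa/m

4.97×10⁻³ Pa/m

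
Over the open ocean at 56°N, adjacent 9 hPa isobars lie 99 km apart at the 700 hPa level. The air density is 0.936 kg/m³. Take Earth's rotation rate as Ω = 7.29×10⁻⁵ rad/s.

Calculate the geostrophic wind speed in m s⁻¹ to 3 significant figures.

80.4 m s⁻¹

Coriolis parameter at 56°N:
f = 2Ω sin φ = 2 × 7.29×10⁻⁵ × sin 56° = 1.21×10⁻⁴ s⁻¹
Pressure gradient: |∂P/∂n| = 900 Pa / 99000 m = 9.09×10⁻³ Pa/m
Geostrophic balance (pressure-gradient force = Coriolis force):
V_g = (1/(fρ)) |∂P/∂n| = 9.09×10⁻³ / (1.21×10⁻⁴ × 0.936) = 80.4 m/s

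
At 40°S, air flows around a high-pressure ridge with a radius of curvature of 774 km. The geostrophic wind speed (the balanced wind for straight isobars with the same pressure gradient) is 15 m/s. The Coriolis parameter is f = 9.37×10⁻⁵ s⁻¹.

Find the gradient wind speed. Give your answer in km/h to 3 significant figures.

76.3 km/h

Around a high, pressure-gradient force acts outward with centrifugal, so Coriolis balances both:
fV = (1/ρ)|∂P/∂n| + V²/R  →  V² − fR·V + fR·V_g = 0
With fR = 9.37×10⁻⁵ × 774×10³ m = 72.5 m/s:
V = [fR − √((fR)² − 4 fR V_g)]/2 = [72.5 − √(72.5² − 4×72.5×15)]/2 = 21.2 m/s
Supergeostrophic (V > V_g = 15 m/s), as expected around a high.
Converting: 21.2 m/s × 3.6 = 76.3 km/h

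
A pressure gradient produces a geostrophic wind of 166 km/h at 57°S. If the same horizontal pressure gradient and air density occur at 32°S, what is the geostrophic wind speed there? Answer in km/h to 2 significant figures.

With the same pressure gradient and density, V_g ∝ 1/f ∝ 1/sin φ.
V₂ = V₁ · sin φ₁ / sin φ₂ = 166 × sin 57° / sin 32°
V₂ = 166 × 0.8387/0.5299 = 260 km/h

260 km/h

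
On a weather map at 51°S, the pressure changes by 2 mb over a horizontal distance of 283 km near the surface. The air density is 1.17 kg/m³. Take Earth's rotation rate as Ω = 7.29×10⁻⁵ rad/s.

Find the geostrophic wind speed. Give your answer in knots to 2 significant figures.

Coriolis parameter at 51°S:
f = 2Ω sin φ = 2 × 7.29×10⁻⁵ × sin 51° = 1.13×10⁻⁴ s⁻¹
Pressure gradient: |∂P/∂n| = 200 Pa / 283000 m = 7.07×10⁻⁴ Pa/m
Geostrophic balance (pressure-gradient force = Coriolis force):
V_g = (1/(fρ)) |∂P/∂n| = 7.07×10⁻⁴ / (1.13×10⁻⁴ × 1.17) = 5.33 m/s
Converting: 5.33 m/s × 1.944 = 10 knots

10 knots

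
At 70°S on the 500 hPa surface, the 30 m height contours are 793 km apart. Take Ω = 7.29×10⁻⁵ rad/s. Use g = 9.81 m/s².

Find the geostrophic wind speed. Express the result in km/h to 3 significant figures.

9.75 km/h

Coriolis parameter at 70°S:
f = 2Ω sin φ = 2 × 7.29×10⁻⁵ × sin 70° = 1.37×10⁻⁴ s⁻¹
Height gradient: |∂Z/∂n| = 30 m / 793000 m = 3.78×10⁻⁵
On a pressure surface, geostrophic balance gives V_g = (g/f)|∂Z/∂n|:
V_g = 9.81 × 3.78×10⁻⁵ / 1.37×10⁻⁴ = 2.71 m/s
Converting: 2.71 m/s × 3.6 = 9.75 km/h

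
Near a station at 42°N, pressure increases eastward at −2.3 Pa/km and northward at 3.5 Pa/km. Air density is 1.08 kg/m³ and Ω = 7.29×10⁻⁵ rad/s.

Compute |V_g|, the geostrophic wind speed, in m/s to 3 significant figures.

Coriolis parameter at 42°N:
f = 2Ω sin φ = 2 × 7.29×10⁻⁵ × sin 42° = 9.76×10⁻⁵ s⁻¹
Component geostrophic relations (x east, y north):
u_g = −(1/(fρ)) ∂P/∂y,  v_g = (1/(fρ)) ∂P/∂x
u_g = −(3.5×10⁻³)/(9.76×10⁻⁵ × 1.08) = −33.2 m/s;  v_g = (−2.3×10⁻³)/(9.76×10⁻⁵ × 1.08) = −21.8 m/s
|V_g| = √(u_g² + v_g²) = 39.7 m/s

39.7 m/s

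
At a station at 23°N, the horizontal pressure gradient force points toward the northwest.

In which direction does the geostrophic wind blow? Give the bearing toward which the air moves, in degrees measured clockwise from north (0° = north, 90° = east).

045°

The pressure-gradient force points toward the northwest (bearing 315°).
Geostrophic balance: in the Northern Hemisphere the Coriolis force deflects motion to the right, so the geostrophic wind blows 90° to the right of the pressure-gradient force (low pressure on the left).
Rotating 315° by 90° clockwise gives 045° — the wind blows toward the northeast.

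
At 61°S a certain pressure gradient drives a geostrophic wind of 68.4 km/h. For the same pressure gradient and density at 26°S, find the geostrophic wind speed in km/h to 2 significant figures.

140 km/h

With the same pressure gradient and density, V_g ∝ 1/f ∝ 1/sin φ.
V₂ = V₁ · sin φ₁ / sin φ₂ = 68.4 × sin 61° / sin 26°
V₂ = 68.4 × 0.8746/0.4384 = 140 km/h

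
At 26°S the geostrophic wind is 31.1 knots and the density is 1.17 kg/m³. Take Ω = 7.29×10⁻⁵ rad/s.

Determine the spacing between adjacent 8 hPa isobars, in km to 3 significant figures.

669 km

Coriolis parameter at 26°S:
f = 2Ω sin φ = 2 × 7.29×10⁻⁵ × sin 26° = 6.39×10⁻⁵ s⁻¹
Wind speed in SI: 31.1 knots = 16.0 m/s
Geostrophic balance rearranged: |∂P/∂n| = f ρ V_g
|∂P/∂n| = 6.39×10⁻⁵ × 1.17 × 16.0 = 1.20×10⁻³ Pa/m
Isobar spacing: Δn = ΔP/|∂P/∂n| = 800 Pa / 1.20×10⁻³ Pa/m = 668661 m ≈ 669 km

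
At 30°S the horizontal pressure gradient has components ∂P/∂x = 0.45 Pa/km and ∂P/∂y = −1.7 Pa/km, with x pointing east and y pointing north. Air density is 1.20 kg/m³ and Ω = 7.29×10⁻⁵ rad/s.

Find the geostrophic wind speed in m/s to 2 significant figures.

20 m/s

Coriolis parameter at 30°S:
f = 2Ω sin φ = 2 × 7.29×10⁻⁵ × sin 30° = 7.29×10⁻⁵ s⁻¹
In the Southern Hemisphere f is negative: f = −7.29×10⁻⁵ s⁻¹.
Component geostrophic relations (x east, y north):
u_g = −(1/(fρ)) ∂P/∂y,  v_g = (1/(fρ)) ∂P/∂x
u_g = −(−1.7×10⁻³)/(−7.29×10⁻⁵ × 1.20) = −19.4 m/s;  v_g = (0.45×10⁻³)/(−7.29×10⁻⁵ × 1.20) = −5.14 m/s
|V_g| = √(u_g² + v_g²) = 20.1 m/s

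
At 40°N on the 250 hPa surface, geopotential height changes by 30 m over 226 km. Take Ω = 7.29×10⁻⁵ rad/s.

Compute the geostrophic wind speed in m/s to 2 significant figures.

14 m/s

Coriolis parameter at 40°N:
f = 2Ω sin φ = 2 × 7.29×10⁻⁵ × sin 40° = 9.37×10⁻⁵ s⁻¹
Height gradient: |∂Z/∂n| = 30 m / 226000 m = 1.33×10⁻⁴
On a pressure surface, geostrophic balance gives V_g = (g/f)|∂Z/∂n|:
V_g = 9.81 × 1.33×10⁻⁴ / 9.37×10⁻⁵ = 13.9 m/s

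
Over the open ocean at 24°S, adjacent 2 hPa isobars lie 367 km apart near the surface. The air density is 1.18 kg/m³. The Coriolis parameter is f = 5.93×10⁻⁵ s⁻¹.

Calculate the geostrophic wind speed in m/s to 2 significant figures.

Pressure gradient: |∂P/∂n| = 200 Pa / 367000 m = 5.45×10⁻⁴ Pa/m
Geostrophic balance (pressure-gradient force = Coriolis force):
V_g = (1/(fρ)) |∂P/∂n| = 5.45×10⁻⁴ / (5.93×10⁻⁵ × 1.18) = 7.79 m/s

7.8 m/s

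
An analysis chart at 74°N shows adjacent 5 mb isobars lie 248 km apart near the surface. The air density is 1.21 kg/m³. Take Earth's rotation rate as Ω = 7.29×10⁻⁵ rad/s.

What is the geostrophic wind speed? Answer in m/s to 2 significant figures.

12 m/s

Coriolis parameter at 74°N:
f = 2Ω sin φ = 2 × 7.29×10⁻⁵ × sin 74° = 1.40×10⁻⁴ s⁻¹
Pressure gradient: |∂P/∂n| = 500 Pa / 248000 m = 2.02×10⁻³ Pa/m
Geostrophic balance (pressure-gradient force = Coriolis force):
V_g = (1/(fρ)) |∂P/∂n| = 2.02×10⁻³ / (1.40×10⁻⁴ × 1.21) = 11.9 m/s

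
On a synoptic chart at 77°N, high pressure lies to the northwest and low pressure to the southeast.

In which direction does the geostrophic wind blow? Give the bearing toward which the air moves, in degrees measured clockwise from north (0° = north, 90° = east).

The pressure-gradient force points toward the southeast (bearing 135°).
Geostrophic balance: in the Northern Hemisphere the Coriolis force deflects motion to the right, so the geostrophic wind blows 90° to the right of the pressure-gradient force (low pressure on the left).
Rotating 135° by 90° clockwise gives 225° — the wind blows toward the southwest.

225°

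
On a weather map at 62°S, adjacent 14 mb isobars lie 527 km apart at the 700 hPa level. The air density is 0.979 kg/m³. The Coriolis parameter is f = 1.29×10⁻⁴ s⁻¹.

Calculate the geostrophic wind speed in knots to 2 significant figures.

41 knots

Pressure gradient: |∂P/∂n| = 1400 Pa / 527000 m = 2.66×10⁻³ Pa/m
Geostrophic balance (pressure-gradient force = Coriolis force):
V_g = (1/(fρ)) |∂P/∂n| = 2.66×10⁻³ / (1.29×10⁻⁴ × 0.979) = 21.0 m/s
Converting: 21.0 m/s × 1.944 = 41 knots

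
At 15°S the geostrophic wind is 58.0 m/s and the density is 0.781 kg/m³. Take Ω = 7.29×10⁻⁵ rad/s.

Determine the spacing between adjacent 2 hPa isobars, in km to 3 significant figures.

Coriolis parameter at 15°S:
f = 2Ω sin φ = 2 × 7.29×10⁻⁵ × sin 15° = 3.77×10⁻⁵ s⁻¹
Geostrophic balance rearranged: |∂P/∂n| = f ρ V_g
|∂P/∂n| = 3.77×10⁻⁵ × 0.781 × 58.0 = 1.71×10⁻³ Pa/m
Isobar spacing: Δn = ΔP/|∂P/∂n| = 200 Pa / 1.71×10⁻³ Pa/m = 117003 m ≈ 117 km

117 km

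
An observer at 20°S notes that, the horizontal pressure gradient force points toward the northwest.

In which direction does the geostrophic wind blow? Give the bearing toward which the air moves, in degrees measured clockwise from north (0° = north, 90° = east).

225°

The pressure-gradient force points toward the northwest (bearing 315°).
Geostrophic balance: in the Southern Hemisphere the Coriolis force deflects motion to the left, so the geostrophic wind blows 90° to the left of the pressure-gradient force (low pressure on the right).
Rotating 315° by 90° counterclockwise gives 225° — the wind blows toward the southwest.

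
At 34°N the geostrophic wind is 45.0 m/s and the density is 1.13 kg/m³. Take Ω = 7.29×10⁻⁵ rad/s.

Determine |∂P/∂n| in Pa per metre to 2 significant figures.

Coriolis parameter at 34°N:
f = 2Ω sin φ = 2 × 7.29×10⁻⁵ × sin 34° = 8.15×10⁻⁵ s⁻¹
Geostrophic balance rearranged: |∂P/∂n| = f ρ V_g
|∂P/∂n| = 8.15×10⁻⁵ × 1.13 × 45.0 = 4.15×10⁻³ Pa/m

4.1×10⁻³ Pa/m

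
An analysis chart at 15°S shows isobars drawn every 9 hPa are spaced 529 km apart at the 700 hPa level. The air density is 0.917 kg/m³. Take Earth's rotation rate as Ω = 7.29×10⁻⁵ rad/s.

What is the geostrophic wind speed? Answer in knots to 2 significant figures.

96 knots

Coriolis parameter at 15°S:
f = 2Ω sin φ = 2 × 7.29×10⁻⁵ × sin 15° = 3.77×10⁻⁵ s⁻¹
Pressure gradient: |∂P/∂n| = 900 Pa / 529000 m = 1.70×10⁻³ Pa/m
Geostrophic balance (pressure-gradient force = Coriolis force):
V_g = (1/(fρ)) |∂P/∂n| = 1.70×10⁻³ / (3.77×10⁻⁵ × 0.917) = 49.2 m/s
Converting: 49.2 m/s × 1.944 = 96 knots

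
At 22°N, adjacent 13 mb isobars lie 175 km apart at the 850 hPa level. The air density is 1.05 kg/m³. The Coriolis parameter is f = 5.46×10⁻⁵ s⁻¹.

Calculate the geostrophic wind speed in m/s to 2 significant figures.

130 m/s

Pressure gradient: |∂P/∂n| = 1300 Pa / 175000 m = 7.43×10⁻³ Pa/m
Geostrophic balance (pressure-gradient force = Coriolis force):
V_g = (1/(fρ)) |∂P/∂n| = 7.43×10⁻³ / (5.46×10⁻⁵ × 1.05) = 130 m/s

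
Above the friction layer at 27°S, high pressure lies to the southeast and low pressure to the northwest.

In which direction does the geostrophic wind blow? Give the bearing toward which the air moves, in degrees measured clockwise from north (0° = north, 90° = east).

225°

The pressure-gradient force points toward the northwest (bearing 315°).
Geostrophic balance: in the Southern Hemisphere the Coriolis force deflects motion to the left, so the geostrophic wind blows 90° to the left of the pressure-gradient force (low pressure on the right).
Rotating 315° by 90° counterclockwise gives 225° — the wind blows toward the southwest.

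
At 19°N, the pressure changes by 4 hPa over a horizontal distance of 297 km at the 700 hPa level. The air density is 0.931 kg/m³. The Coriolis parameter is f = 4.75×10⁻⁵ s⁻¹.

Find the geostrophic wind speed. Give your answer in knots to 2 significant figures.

59 knots

Pressure gradient: |∂P/∂n| = 400 Pa / 297000 m = 1.35×10⁻³ Pa/m
Geostrophic balance (pressure-gradient force = Coriolis force):
V_g = (1/(fρ)) |∂P/∂n| = 1.35×10⁻³ / (4.75×10⁻⁵ × 0.931) = 30.5 m/s
Converting: 30.5 m/s × 1.944 = 59 knots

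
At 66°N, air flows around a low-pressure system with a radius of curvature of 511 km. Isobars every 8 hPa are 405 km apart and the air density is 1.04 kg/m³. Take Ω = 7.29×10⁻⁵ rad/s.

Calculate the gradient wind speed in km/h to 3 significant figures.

Coriolis parameter at 66°N:
f = 2Ω sin φ = 2 × 7.29×10⁻⁵ × sin 66° = 1.33×10⁻⁴ s⁻¹
Pressure gradient: |∂P/∂n| = 800 Pa / 405000 m = 1.98×10⁻³ Pa/m
Geostrophic speed: V_g = |∂P/∂n|/(fρ) = 1.98×10⁻³/(1.33×10⁻⁴ × 1.04) = 14.3 m/s
Around a low, centrifugal force acts outward with Coriolis, so pressure-gradient force balances both:
(1/ρ)|∂P/∂n| = fV + V²/R  →  V² + fR·V − fR·V_g = 0
With fR = 1.33×10⁻⁴ × 511×10³ m = 68.1 m/s:
V = [−fR + √((fR)² + 4 fR V_g)]/2 = [−68.1 + √(68.1² + 4×68.1×14.3)]/2 = 12.1 m/s
Subgeostrophic (V < V_g = 14.3 m/s), as expected around a low.
Converting: 12.1 m/s × 3.6 = 43.6 km/h

43.6 km/h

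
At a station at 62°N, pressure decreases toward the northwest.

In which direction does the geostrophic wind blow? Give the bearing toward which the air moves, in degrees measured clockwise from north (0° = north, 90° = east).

045°

The pressure-gradient force points toward the northwest (bearing 315°).
Geostrophic balance: in the Northern Hemisphere the Coriolis force deflects motion to the right, so the geostrophic wind blows 90° to the right of the pressure-gradient force (low pressure on the left).
Rotating 315° by 90° clockwise gives 045° — the wind blows toward the northeast.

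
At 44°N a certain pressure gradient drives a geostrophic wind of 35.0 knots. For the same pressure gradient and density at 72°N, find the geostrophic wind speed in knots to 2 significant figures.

With the same pressure gradient and density, V_g ∝ 1/f ∝ 1/sin φ.
V₂ = V₁ · sin φ₁ / sin φ₂ = 35.0 × sin 44° / sin 72°
V₂ = 35.0 × 0.6947/0.9511 = 26 knots

26 knots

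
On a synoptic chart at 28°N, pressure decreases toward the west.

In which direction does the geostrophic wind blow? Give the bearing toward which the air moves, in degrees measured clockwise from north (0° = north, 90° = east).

000°

The pressure-gradient force points toward the west (bearing 270°).
Geostrophic balance: in the Northern Hemisphere the Coriolis force deflects motion to the right, so the geostrophic wind blows 90° to the right of the pressure-gradient force (low pressure on the left).
Rotating 270° by 90° clockwise gives 000° — the wind blows toward the north.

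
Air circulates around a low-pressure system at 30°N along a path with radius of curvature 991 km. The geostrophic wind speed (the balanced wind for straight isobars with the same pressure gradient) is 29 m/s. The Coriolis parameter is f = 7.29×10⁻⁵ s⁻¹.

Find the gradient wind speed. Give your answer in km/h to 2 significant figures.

80 km/h

Around a low, centrifugal force acts outward with Coriolis, so pressure-gradient force balances both:
(1/ρ)|∂P/∂n| = fV + V²/R  →  V² + fR·V − fR·V_g = 0
With fR = 7.29×10⁻⁵ × 991×10³ m = 72.2 m/s:
V = [−fR + √((fR)² + 4 fR V_g)]/2 = [−72.2 + √(72.2² + 4×72.2×29)]/2 = 22.2 m/s
Subgeostrophic (V < V_g = 29 m/s), as expected around a low.
Converting: 22.2 m/s × 3.6 = 80 km/h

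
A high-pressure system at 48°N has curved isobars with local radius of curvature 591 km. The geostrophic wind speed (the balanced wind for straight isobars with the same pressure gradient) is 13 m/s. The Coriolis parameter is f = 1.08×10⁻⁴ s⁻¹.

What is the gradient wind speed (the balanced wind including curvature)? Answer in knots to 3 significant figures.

35.3 knots

Around a high, pressure-gradient force acts outward with centrifugal, so Coriolis balances both:
fV = (1/ρ)|∂P/∂n| + V²/R  →  V² − fR·V + fR·V_g = 0
With fR = 1.08×10⁻⁴ × 591×10³ m = 63.8 m/s:
V = [fR − √((fR)² − 4 fR V_g)]/2 = [63.8 − √(63.8² − 4×63.8×13)]/2 = 18.2 m/s
Supergeostrophic (V > V_g = 13 m/s), as expected around a high.
Converting: 18.2 m/s × 1.944 = 35.3 knots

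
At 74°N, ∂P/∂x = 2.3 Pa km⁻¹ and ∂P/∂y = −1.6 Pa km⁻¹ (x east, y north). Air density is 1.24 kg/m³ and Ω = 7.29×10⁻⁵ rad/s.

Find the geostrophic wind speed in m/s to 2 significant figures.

Coriolis parameter at 74°N:
f = 2Ω sin φ = 2 × 7.29×10⁻⁵ × sin 74° = 1.40×10⁻⁴ s⁻¹
Component geostrophic relations (x east, y north):
u_g = −(1/(fρ)) ∂P/∂y,  v_g = (1/(fρ)) ∂P/∂x
u_g = −(−1.6×10⁻³)/(1.40×10⁻⁴ × 1.24) = 9.21 m/s;  v_g = (2.3×10⁻³)/(1.40×10⁻⁴ × 1.24) = 13.2 m/s
|V_g| = √(u_g² + v_g²) = 16.1 m/s

16 m/s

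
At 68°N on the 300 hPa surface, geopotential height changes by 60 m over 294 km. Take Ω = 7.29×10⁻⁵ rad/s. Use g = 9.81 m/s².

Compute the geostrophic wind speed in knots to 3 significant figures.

Coriolis parameter at 68°N:
f = 2Ω sin φ = 2 × 7.29×10⁻⁵ × sin 68° = 1.35×10⁻⁴ s⁻¹
Height gradient: |∂Z/∂n| = 60 m / 294000 m = 2.04×10⁻⁴
On a pressure surface, geostrophic balance gives V_g = (g/f)|∂Z/∂n|:
V_g = 9.81 × 2.04×10⁻⁴ / 1.35×10⁻⁴ = 14.8 m/s
Converting: 14.8 m/s × 1.944 = 28.8 knots

28.8 knots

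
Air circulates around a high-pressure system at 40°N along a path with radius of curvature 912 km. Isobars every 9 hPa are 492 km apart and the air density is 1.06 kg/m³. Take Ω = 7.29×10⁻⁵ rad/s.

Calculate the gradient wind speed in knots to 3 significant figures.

Coriolis parameter at 40°N:
f = 2Ω sin φ = 2 × 7.29×10⁻⁵ × sin 40° = 9.37×10⁻⁵ s⁻¹
Pressure gradient: |∂P/∂n| = 900 Pa / 492000 m = 1.83×10⁻³ Pa/m
Geostrophic speed: V_g = |∂P/∂n|/(fρ) = 1.83×10⁻³/(9.37×10⁻⁵ × 1.06) = 18.4 m/s
Around a high, pressure-gradient force acts outward with centrifugal, so Coriolis balances both:
fV = (1/ρ)|∂P/∂n| + V²/R  →  V² − fR·V + fR·V_g = 0
With fR = 9.37×10⁻⁵ × 912×10³ m = 85.5 m/s:
V = [fR − √((fR)² − 4 fR V_g)]/2 = [85.5 − √(85.5² − 4×85.5×18.4)]/2 = 26.8 m/s
Supergeostrophic (V > V_g = 18.4 m/s), as expected around a high.
Converting: 26.8 m/s × 1.944 = 52.2 knots

52.2 knots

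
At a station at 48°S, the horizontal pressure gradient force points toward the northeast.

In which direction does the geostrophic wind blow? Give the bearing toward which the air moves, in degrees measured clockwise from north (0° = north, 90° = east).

The pressure-gradient force points toward the northeast (bearing 045°).
Geostrophic balance: in the Southern Hemisphere the Coriolis force deflects motion to the left, so the geostrophic wind blows 90° to the left of the pressure-gradient force (low pressure on the right).
Rotating 045° by 90° counterclockwise gives 315° — the wind blows toward the northwest.

315°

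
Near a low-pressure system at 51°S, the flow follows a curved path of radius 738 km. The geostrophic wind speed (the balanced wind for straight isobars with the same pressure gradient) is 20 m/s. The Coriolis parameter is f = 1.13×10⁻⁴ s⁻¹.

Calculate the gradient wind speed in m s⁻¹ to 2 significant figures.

Around a low, centrifugal force acts outward with Coriolis, so pressure-gradient force balances both:
(1/ρ)|∂P/∂n| = fV + V²/R  →  V² + fR·V − fR·V_g = 0
With fR = 1.13×10⁻⁴ × 738×10³ m = 83.4 m/s:
V = [−fR + √((fR)² + 4 fR V_g)]/2 = [−83.4 + √(83.4² + 4×83.4×20)]/2 = 16.7 m/s
Subgeostrophic (V < V_g = 20 m/s), as expected around a low.

17 m s⁻¹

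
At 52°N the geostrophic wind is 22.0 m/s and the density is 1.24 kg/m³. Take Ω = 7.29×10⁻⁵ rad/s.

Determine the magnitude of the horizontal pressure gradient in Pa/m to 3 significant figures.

3.13×10⁻³ Pa/m

Coriolis parameter at 52°N:
f = 2Ω sin φ = 2 × 7.29×10⁻⁵ × sin 52° = 1.15×10⁻⁴ s⁻¹
Geostrophic balance rearranged: |∂P/∂n| = f ρ V_g
|∂P/∂n| = 1.15×10⁻⁴ × 1.24 × 22.0 = 3.13×10⁻³ Pa/m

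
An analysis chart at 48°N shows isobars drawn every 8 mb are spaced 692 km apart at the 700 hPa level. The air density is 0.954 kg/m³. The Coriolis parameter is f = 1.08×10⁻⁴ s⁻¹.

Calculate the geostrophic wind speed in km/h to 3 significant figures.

Pressure gradient: |∂P/∂n| = 800 Pa / 692000 m = 1.16×10⁻³ Pa/m
Geostrophic balance (pressure-gradient force = Coriolis force):
V_g = (1/(fρ)) |∂P/∂n| = 1.16×10⁻³ / (1.08×10⁻⁴ × 0.954) = 11.2 m/s
Converting: 11.2 m/s × 3.6 = 40.4 km/h

40.4 km/h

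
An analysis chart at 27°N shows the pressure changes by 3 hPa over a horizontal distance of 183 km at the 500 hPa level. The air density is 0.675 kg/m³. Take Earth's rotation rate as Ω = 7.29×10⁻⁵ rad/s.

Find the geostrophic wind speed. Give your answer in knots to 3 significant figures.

71.3 knots

Coriolis parameter at 27°N:
f = 2Ω sin φ = 2 × 7.29×10⁻⁵ × sin 27° = 6.62×10⁻⁵ s⁻¹
Pressure gradient: |∂P/∂n| = 300 Pa / 183000 m = 1.64×10⁻³ Pa/m
Geostrophic balance (pressure-gradient force = Coriolis force):
V_g = (1/(fρ)) |∂P/∂n| = 1.64×10⁻³ / (6.62×10⁻⁵ × 0.675) = 36.7 m/s
Converting: 36.7 m/s × 1.944 = 71.3 knots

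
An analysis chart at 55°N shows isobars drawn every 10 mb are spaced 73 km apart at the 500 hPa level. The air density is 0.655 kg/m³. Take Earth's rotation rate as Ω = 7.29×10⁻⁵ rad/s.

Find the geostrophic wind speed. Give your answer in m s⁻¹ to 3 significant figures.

Coriolis parameter at 55°N:
f = 2Ω sin φ = 2 × 7.29×10⁻⁵ × sin 55° = 1.19×10⁻⁴ s⁻¹
Pressure gradient: |∂P/∂n| = 1000 Pa / 73000 m = 1.37×10⁻² Pa/m
Geostrophic balance (pressure-gradient force = Coriolis force):
V_g = (1/(fρ)) |∂P/∂n| = 1.37×10⁻² / (1.19×10⁻⁴ × 0.655) = 175 m/s

175 m s⁻¹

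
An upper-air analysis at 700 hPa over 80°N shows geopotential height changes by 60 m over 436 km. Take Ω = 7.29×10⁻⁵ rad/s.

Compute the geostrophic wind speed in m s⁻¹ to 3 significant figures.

Coriolis parameter at 80°N:
f = 2Ω sin φ = 2 × 7.29×10⁻⁵ × sin 80° = 1.44×10⁻⁴ s⁻¹
Height gradient: |∂Z/∂n| = 60 m / 436000 m = 1.38×10⁻⁴
On a pressure surface, geostrophic balance gives V_g = (g/f)|∂Z/∂n|:
V_g = 9.81 × 1.38×10⁻⁴ / 1.44×10⁻⁴ = 9.40 m/s

9.40 m s⁻¹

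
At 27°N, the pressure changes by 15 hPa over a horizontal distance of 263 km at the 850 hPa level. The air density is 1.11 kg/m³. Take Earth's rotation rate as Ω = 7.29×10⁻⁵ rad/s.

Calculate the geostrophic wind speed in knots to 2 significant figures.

Coriolis parameter at 27°N:
f = 2Ω sin φ = 2 × 7.29×10⁻⁵ × sin 27° = 6.62×10⁻⁵ s⁻¹
Pressure gradient: |∂P/∂n| = 1500 Pa / 263000 m = 5.70×10⁻³ Pa/m
Geostrophic balance (pressure-gradient force = Coriolis force):
V_g = (1/(fρ)) |∂P/∂n| = 5.70×10⁻³ / (6.62×10⁻⁵ × 1.11) = 77.6 m/s
Converting: 77.6 m/s × 1.944 = 150 knots

150 knots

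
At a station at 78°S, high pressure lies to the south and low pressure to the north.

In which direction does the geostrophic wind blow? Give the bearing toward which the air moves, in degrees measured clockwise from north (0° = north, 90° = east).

The pressure-gradient force points toward the north (bearing 000°).
Geostrophic balance: in the Southern Hemisphere the Coriolis force deflects motion to the left, so the geostrophic wind blows 90° to the left of the pressure-gradient force (low pressure on the right).
Rotating 000° by 90° counterclockwise gives 270° — the wind blows toward the west.

270°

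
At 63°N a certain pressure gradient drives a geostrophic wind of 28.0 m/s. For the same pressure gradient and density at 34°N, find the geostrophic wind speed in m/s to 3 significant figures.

44.6 m/s

With the same pressure gradient and density, V_g ∝ 1/f ∝ 1/sin φ.
V₂ = V₁ · sin φ₁ / sin φ₂ = 28.0 × sin 63° / sin 34°
V₂ = 28.0 × 0.8910/0.5592 = 44.6 m/s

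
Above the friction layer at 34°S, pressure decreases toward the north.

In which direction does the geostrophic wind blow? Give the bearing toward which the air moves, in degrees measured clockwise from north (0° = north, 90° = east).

270°

The pressure-gradient force points toward the north (bearing 000°).
Geostrophic balance: in the Southern Hemisphere the Coriolis force deflects motion to the left, so the geostrophic wind blows 90° to the left of the pressure-gradient force (low pressure on the right).
Rotating 000° by 90° counterclockwise gives 270° — the wind blows toward the west.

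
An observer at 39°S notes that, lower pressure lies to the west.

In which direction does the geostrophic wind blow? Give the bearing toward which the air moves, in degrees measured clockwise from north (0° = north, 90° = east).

180°

The pressure-gradient force points toward the west (bearing 270°).
Geostrophic balance: in the Southern Hemisphere the Coriolis force deflects motion to the left, so the geostrophic wind blows 90° to the left of the pressure-gradient force (low pressure on the right).
Rotating 270° by 90° counterclockwise gives 180° — the wind blows toward the south.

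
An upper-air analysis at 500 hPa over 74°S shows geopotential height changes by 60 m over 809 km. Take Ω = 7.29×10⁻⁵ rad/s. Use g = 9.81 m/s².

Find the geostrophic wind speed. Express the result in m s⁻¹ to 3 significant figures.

5.19 m s⁻¹

Coriolis parameter at 74°S:
f = 2Ω sin φ = 2 × 7.29×10⁻⁵ × sin 74° = 1.40×10⁻⁴ s⁻¹
Height gradient: |∂Z/∂n| = 60 m / 809000 m = 7.42×10⁻⁵
On a pressure surface, geostrophic balance gives V_g = (g/f)|∂Z/∂n|:
V_g = 9.81 × 7.42×10⁻⁵ / 1.40×10⁻⁴ = 5.19 m/s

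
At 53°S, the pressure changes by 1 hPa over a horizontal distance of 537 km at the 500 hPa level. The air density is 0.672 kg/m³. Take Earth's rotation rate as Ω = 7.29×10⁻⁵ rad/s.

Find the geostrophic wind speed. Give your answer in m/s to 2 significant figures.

2.4 m/s

Coriolis parameter at 53°S:
f = 2Ω sin φ = 2 × 7.29×10⁻⁵ × sin 53° = 1.16×10⁻⁴ s⁻¹
Pressure gradient: |∂P/∂n| = 100 Pa / 537000 m = 1.86×10⁻⁴ Pa/m
Geostrophic balance (pressure-gradient force = Coriolis force):
V_g = (1/(fρ)) |∂P/∂n| = 1.86×10⁻⁴ / (1.16×10⁻⁴ × 0.672) = 2.38 m/s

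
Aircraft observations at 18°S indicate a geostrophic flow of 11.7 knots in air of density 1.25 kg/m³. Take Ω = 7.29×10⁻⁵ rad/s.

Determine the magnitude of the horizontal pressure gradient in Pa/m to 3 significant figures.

3.39×10⁻⁴ Pa/m

Coriolis parameter at 18°S:
f = 2Ω sin φ = 2 × 7.29×10⁻⁵ × sin 18° = 4.51×10⁻⁵ s⁻¹
Wind speed in SI: 11.7 knots = 6.02 m/s
Geostrophic balance rearranged: |∂P/∂n| = f ρ V_g
|∂P/∂n| = 4.51×10⁻⁵ × 1.25 × 6.02 = 3.39×10⁻⁴ Pa/m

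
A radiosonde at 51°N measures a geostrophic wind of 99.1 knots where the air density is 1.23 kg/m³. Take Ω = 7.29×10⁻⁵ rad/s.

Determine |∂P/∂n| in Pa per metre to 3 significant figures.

7.11×10⁻³ Pa/m

Coriolis parameter at 51°N:
f = 2Ω sin φ = 2 × 7.29×10⁻⁵ × sin 51° = 1.13×10⁻⁴ s⁻¹
Wind speed in SI: 99.1 knots = 51.0 m/s
Geostrophic balance rearranged: |∂P/∂n| = f ρ V_g
|∂P/∂n| = 1.13×10⁻⁴ × 1.23 × 51.0 = 7.11×10⁻³ Pa/m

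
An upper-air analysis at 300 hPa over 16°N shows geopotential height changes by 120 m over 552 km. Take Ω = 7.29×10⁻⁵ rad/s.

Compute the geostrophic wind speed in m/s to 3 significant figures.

53.1 m/s

Coriolis parameter at 16°N:
f = 2Ω sin φ = 2 × 7.29×10⁻⁵ × sin 16° = 4.02×10⁻⁵ s⁻¹
Height gradient: |∂Z/∂n| = 120 m / 552000 m = 2.17×10⁻⁴
On a pressure surface, geostrophic balance gives V_g = (g/f)|∂Z/∂n|:
V_g = 9.81 × 2.17×10⁻⁴ / 4.02×10⁻⁵ = 53.1 m/s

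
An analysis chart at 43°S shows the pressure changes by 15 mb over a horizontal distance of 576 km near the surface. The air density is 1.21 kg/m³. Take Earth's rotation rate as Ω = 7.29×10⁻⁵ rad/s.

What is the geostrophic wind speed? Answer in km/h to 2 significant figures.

Coriolis parameter at 43°S:
f = 2Ω sin φ = 2 × 7.29×10⁻⁵ × sin 43° = 9.94×10⁻⁵ s⁻¹
Pressure gradient: |∂P/∂n| = 1500 Pa / 576000 m = 2.60×10⁻³ Pa/m
Geostrophic balance (pressure-gradient force = Coriolis force):
V_g = (1/(fρ)) |∂P/∂n| = 2.60×10⁻³ / (9.94×10⁻⁵ × 1.21) = 21.6 m/s
Converting: 21.6 m/s × 3.6 = 78 km/h

78 km/h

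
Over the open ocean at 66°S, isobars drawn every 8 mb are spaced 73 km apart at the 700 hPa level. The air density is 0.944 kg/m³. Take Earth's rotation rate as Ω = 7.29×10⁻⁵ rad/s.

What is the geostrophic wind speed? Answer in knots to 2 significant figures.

170 knots

Coriolis parameter at 66°S:
f = 2Ω sin φ = 2 × 7.29×10⁻⁵ × sin 66° = 1.33×10⁻⁴ s⁻¹
Pressure gradient: |∂P/∂n| = 800 Pa / 73000 m = 1.10×10⁻² Pa/m
Geostrophic balance (pressure-gradient force = Coriolis force):
V_g = (1/(fρ)) |∂P/∂n| = 1.10×10⁻² / (1.33×10⁻⁴ × 0.944) = 87.2 m/s
Converting: 87.2 m/s × 1.944 = 170 knots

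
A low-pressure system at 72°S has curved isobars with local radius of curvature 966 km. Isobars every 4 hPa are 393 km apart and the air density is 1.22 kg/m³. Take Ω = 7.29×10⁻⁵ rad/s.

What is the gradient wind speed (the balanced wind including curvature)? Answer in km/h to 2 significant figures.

21 km/h

Coriolis parameter at 72°S:
f = 2Ω sin φ = 2 × 7.29×10⁻⁵ × sin 72° = 1.39×10⁻⁴ s⁻¹
Pressure gradient: |∂P/∂n| = 400 Pa / 393000 m = 1.02×10⁻³ Pa/m
Geostrophic speed: V_g = |∂P/∂n|/(fρ) = 1.02×10⁻³/(1.39×10⁻⁴ × 1.22) = 6.02 m/s
Around a low, centrifugal force acts outward with Coriolis, so pressure-gradient force balances both:
(1/ρ)|∂P/∂n| = fV + V²/R  →  V² + fR·V − fR·V_g = 0
With fR = 1.39×10⁻⁴ × 966×10³ m = 134 m/s:
V = [−fR + √((fR)² + 4 fR V_g)]/2 = [−134 + √(134² + 4×134×6.02)]/2 = 5.77 m/s
Subgeostrophic (V < V_g = 6.02 m/s), as expected around a low.
Converting: 5.77 m/s × 3.6 = 21 km/h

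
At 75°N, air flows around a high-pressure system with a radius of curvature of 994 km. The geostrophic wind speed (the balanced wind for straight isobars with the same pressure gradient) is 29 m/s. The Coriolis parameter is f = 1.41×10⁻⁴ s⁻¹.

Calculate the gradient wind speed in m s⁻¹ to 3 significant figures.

41.0 m s⁻¹

Around a high, pressure-gradient force acts outward with centrifugal, so Coriolis balances both:
fV = (1/ρ)|∂P/∂n| + V²/R  →  V² − fR·V + fR·V_g = 0
With fR = 1.41×10⁻⁴ × 994×10³ m = 140 m/s:
V = [fR − √((fR)² − 4 fR V_g)]/2 = [140 − √(140² − 4×140×29)]/2 = 41 m/s
Supergeostrophic (V > V_g = 29 m/s), as expected around a high.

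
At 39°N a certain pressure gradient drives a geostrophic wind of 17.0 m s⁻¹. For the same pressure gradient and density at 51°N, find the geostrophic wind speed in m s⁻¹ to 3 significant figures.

13.8 m s⁻¹

With the same pressure gradient and density, V_g ∝ 1/f ∝ 1/sin φ.
V₂ = V₁ · sin φ₁ / sin φ₂ = 17.0 × sin 39° / sin 51°
V₂ = 17.0 × 0.6293/0.7771 = 13.8 m s⁻¹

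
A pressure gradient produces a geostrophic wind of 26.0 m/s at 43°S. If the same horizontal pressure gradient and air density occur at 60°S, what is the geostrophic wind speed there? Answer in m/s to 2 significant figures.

With the same pressure gradient and density, V_g ∝ 1/f ∝ 1/sin φ.
V₂ = V₁ · sin φ₁ / sin φ₂ = 26.0 × sin 43° / sin 60°
V₂ = 26.0 × 0.6820/0.8660 = 20 m/s

20 m/s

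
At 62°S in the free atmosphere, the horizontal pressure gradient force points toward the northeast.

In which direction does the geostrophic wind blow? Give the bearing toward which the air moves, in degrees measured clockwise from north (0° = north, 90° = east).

The pressure-gradient force points toward the northeast (bearing 045°).
Geostrophic balance: in the Southern Hemisphere the Coriolis force deflects motion to the left, so the geostrophic wind blows 90° to the left of the pressure-gradient force (low pressure on the right).
Rotating 045° by 90° counterclockwise gives 315° — the wind blows toward the northwest.

315°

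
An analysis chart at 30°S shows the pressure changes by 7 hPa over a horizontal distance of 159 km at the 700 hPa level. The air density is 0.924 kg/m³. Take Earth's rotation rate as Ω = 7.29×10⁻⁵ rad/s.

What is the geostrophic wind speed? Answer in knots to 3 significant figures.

127 knots

Coriolis parameter at 30°S:
f = 2Ω sin φ = 2 × 7.29×10⁻⁵ × sin 30° = 7.29×10⁻⁵ s⁻¹
Pressure gradient: |∂P/∂n| = 700 Pa / 159000 m = 4.40×10⁻³ Pa/m
Geostrophic balance (pressure-gradient force = Coriolis force):
V_g = (1/(fρ)) |∂P/∂n| = 4.40×10⁻³ / (7.29×10⁻⁵ × 0.924) = 65.4 m/s
Converting: 65.4 m/s × 1.944 = 127 knots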